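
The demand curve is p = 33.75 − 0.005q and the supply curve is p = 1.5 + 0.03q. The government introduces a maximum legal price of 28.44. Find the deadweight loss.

9.61

Competitive equilibrium: 33.75 − 0.005q = 1.5 + 0.03q → q* = 921.4286, p* = 29.1429.
At the ceiling p = 28.44, quantity supplied = (28.44 − 1.5)/0.03 = 898.
Willingness to pay at q' = 898: 33.75 − 0.005·898 = 29.26.
Δq = 921.4286 − 898 = 23.4286; wedge = 29.26 − 28.44 = 0.82.
DWL = ½ × 23.4286 × 0.82 = 9.61.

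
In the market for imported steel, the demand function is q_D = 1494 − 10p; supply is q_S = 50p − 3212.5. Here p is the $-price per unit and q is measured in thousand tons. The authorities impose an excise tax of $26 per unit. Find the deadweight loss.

$2816.67 thousand

In inverse form: demand p = 149.4 − 0.1q, supply p = 64.25 + 0.02q.
Competitive equilibrium: 149.4 − 0.1q = 64.25 + 0.02q → q* = 709.5833, p* = 78.4417.
With the tax, the buyer price exceeds the seller price by 26: (149.4 − 0.1q) − (64.25 + 0.02q) = 26 → q' = 492.9167.
Δq = 709.5833 − 492.9167 = 216.6666; the wedge equals the tax, 26.
The triangle = ½ × 216.6666 × 26 = $2816.67 thousand.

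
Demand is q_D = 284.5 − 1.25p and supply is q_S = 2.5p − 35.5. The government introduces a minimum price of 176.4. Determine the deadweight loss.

In inverse form: demand p = 227.6 − 0.8q, supply p = 14.2 + 0.4q.
Competitive equilibrium: 227.6 − 0.8q = 14.2 + 0.4q → q* = 177.83333, p* = 85.33333.
At the floor p = 176.4, quantity demanded = (227.6 − 176.4)/0.8 = 64.
Sellers' marginal cost at q' = 64: 14.2 + 0.4·64 = 39.8.
Δq = 177.83333 − 64 = 113.83333; wedge = 176.4 − 39.8 = 136.6.
Deadweight loss = ½ × 113.83333 × 136.6 = 7774.82.

7774.82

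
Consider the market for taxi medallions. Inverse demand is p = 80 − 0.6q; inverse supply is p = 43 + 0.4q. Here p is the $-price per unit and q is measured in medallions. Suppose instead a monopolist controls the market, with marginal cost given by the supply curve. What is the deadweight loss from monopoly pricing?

Competitive equilibrium: 80 − 0.6q = 43 + 0.4q → q* = 37, p* = 57.8.
Marginal revenue: MR = 80 − 1.2q. Set MR = MC: 80 − 1.2q = 43 + 0.4q → q_m = 23.125.
Price p_m = 80 − 0.6·23.125 = 66.125; MC(q_m) = 43 + 0.4·23.125 = 52.25.
Competitive q* = 37, so Δq = 13.875; wedge = 66.125 − 52.25 = 13.875.
DWL = ½ × 13.875 × 13.875 = $96.26.

$96.26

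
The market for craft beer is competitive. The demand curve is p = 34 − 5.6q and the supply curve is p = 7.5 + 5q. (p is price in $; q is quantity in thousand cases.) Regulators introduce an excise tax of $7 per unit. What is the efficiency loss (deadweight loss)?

Competitive equilibrium: 34 − 5.6q = 7.5 + 5q → q* = 2.5, p* = 20.
With the tax, the buyer price exceeds the seller price by 7: (34 − 5.6q) − (7.5 + 5q) = 7 → q' = 1.8396.
Δq = 2.5 − 1.8396 = 0.6604; the wedge equals the tax, 7.
Deadweight loss = ½ × 0.6604 × 7 = $2.31 thousand.

$2.31 thousand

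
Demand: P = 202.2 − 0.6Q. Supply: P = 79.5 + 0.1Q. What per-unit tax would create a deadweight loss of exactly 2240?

56

Competitive equilibrium: 202.2 − 0.6Q = 79.5 + 0.1Q → Q* = 175.2857, P* = 97.0286.
A tax t gives ΔQ = t/0.7 and wedge t, so DWL = t²/1.4.
t²/1.4 = 2240 → t² = 3136 → t = 56.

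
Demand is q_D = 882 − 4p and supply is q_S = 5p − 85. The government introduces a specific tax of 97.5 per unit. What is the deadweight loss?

In inverse form: demand p = 220.5 − 0.25q, supply p = 17 + 0.2q.
Competitive equilibrium: 220.5 − 0.25q = 17 + 0.2q → q* = 452.2222, p* = 107.4444.
With the tax, the buyer price exceeds the seller price by 97.5: (220.5 − 0.25q) − (17 + 0.2q) = 97.5 → q' = 235.5556.
Δq = 452.2222 − 235.5556 = 216.6666; the wedge equals the tax, 97.5.
DWL = ½ × 216.6666 × 97.5 = 10562.50.

10562.50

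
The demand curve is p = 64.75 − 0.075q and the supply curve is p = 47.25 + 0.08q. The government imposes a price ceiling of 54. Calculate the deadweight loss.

63.07

Competitive equilibrium: 64.75 − 0.075q = 47.25 + 0.08q → q* = 112.9032, p* = 56.2823.
At the ceiling p = 54, quantity supplied = (54 − 47.25)/0.08 = 84.375.
Willingness to pay at q' = 84.375: 64.75 − 0.075·84.375 = 58.4219.
Δq = 112.9032 − 84.375 = 28.5282; wedge = 58.4219 − 54 = 4.4219.
Deadweight loss = ½ × 28.5282 × 4.4219 = 63.07.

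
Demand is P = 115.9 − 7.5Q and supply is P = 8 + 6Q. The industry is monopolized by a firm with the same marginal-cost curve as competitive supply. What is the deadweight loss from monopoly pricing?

55

Competitive equilibrium: 115.9 − 7.5Q = 8 + 6Q → Q* = 7.9926, P* = 55.9556.
Marginal revenue: MR = 115.9 − 15Q. Set MR = MC: 115.9 − 15Q = 8 + 6Q → Q_m = 5.1381.
Price P_m = 115.9 − 7.5·5.1381 = 77.3643; MC(Q_m) = 8 + 6·5.1381 = 38.8286.
Competitive Q* = 7.9926, so ΔQ = 2.8545; wedge = 77.3643 − 38.8286 = 38.5357.
DWL = ½ × 2.8545 × 38.5357 = 55.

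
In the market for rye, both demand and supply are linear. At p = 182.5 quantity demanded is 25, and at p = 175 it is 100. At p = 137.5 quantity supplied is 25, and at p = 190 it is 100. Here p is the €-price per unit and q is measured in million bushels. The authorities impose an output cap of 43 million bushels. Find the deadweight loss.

€585.225 million

Demand slope = (175 − 182.5)/(100 − 25) = −0.1, so p = 185 − 0.1q.
Supply slope = (190 − 137.5)/(100 − 25) = 0.7, so p = 120 + 0.7q.
Competitive equilibrium: 185 − 0.1q = 120 + 0.7q → q* = 81.25, p* = 176.875.
At q = 43: demand price = 185 − 0.1·43 = 180.7; supply price = 120 + 0.7·43 = 150.1.
Δq = 81.25 − 43 = 38.25; wedge = 180.7 − 150.1 = 30.6.
Deadweight loss = ½ × 38.25 × 30.6 = €585.225 million.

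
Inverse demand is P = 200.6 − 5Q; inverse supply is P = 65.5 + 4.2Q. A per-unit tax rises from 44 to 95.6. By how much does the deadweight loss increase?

Competitive equilibrium: 200.6 − 5Q = 65.5 + 4.2Q → Q* = 14.6848, P* = 127.1761.
For a per-unit tax t: ΔQ = t/9.2, so DWL = ½·t·(t/9.2) = t²/18.4.
At t = 44: DWL = 105.217. At t = 95.6: DWL = 496.704.
Increase = 496.704 − 105.217 = 391.49.

391.49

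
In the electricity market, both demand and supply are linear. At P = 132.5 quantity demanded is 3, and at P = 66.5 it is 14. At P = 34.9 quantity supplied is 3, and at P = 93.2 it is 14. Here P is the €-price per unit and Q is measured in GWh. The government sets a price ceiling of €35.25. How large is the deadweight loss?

€415.07

Demand slope = (66.5 − 132.5)/(14 − 3) = −6, so P = 150.5 − 6Q.
Supply slope = (93.2 − 34.9)/(14 − 3) = 5.3, so P = 19 + 5.3Q.
Competitive equilibrium: 150.5 − 6Q = 19 + 5.3Q → Q* = 11.63717, P* = 80.67699.
At the ceiling P = 35.25, quantity supplied = (35.25 − 19)/5.3 = 3.06604.
Willingness to pay at Q' = 3.06604: 150.5 − 6·3.06604 = 132.10376.
ΔQ = 11.63717 − 3.06604 = 8.57113; wedge = 132.10376 − 35.25 = 96.85376.
Deadweight loss = ½ × 8.57113 × 96.85376 = €415.07.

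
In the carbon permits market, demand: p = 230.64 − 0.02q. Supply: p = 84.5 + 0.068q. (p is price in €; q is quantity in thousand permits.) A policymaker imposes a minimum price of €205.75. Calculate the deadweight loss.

€7621.12 thousand

Competitive equilibrium: 230.64 − 0.02q = 84.5 + 0.068q → q* = 1660.6818, p* = 197.4264.
At the floor p = 205.75, quantity demanded = (230.64 − 205.75)/0.02 = 1244.5.
Sellers' marginal cost at q' = 1244.5: 84.5 + 0.068·1244.5 = 169.126.
Δq = 1660.6818 − 1244.5 = 416.1818; wedge = 205.75 − 169.126 = 36.624.
Deadweight loss = ½ × 416.1818 × 36.624 = €7621.12 thousand.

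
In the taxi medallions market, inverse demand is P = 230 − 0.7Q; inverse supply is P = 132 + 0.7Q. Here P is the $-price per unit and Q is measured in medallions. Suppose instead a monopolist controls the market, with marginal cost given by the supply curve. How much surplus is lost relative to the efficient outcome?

Competitive equilibrium: 230 − 0.7Q = 132 + 0.7Q → Q* = 70, P* = 181.
Marginal revenue: MR = 230 − 1.4Q. Set MR = MC: 230 − 1.4Q = 132 + 0.7Q → Q_m = 46.6667.
Price P_m = 230 − 0.7·46.6667 = 197.3333; MC(Q_m) = 132 + 0.7·46.6667 = 164.6667.
Competitive Q* = 70, so ΔQ = 23.3333; wedge = 197.3333 − 164.6667 = 32.6666.
Welfare loss = ½ × 23.3333 × 32.6666 = $381.11.

$381.11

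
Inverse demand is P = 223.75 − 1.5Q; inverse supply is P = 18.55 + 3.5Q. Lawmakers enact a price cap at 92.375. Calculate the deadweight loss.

994.72

Competitive equilibrium: 223.75 − 1.5Q = 18.55 + 3.5Q → Q* = 41.04, P* = 162.19.
At the ceiling P = 92.375, quantity supplied = (92.375 − 18.55)/3.5 = 21.0929.
Willingness to pay at Q' = 21.0929: 223.75 − 1.5·21.0929 = 192.1107.
ΔQ = 41.04 − 21.0929 = 19.9471; wedge = 192.1107 − 92.375 = 99.7357.
DWL = ½ × 19.9471 × 99.7357 = 994.72.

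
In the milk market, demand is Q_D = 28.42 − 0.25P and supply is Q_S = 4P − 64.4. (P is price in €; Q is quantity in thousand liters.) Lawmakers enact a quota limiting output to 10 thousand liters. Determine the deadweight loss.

In inverse form: demand P = 113.68 − 4Q, supply P = 16.1 + 0.25Q.
Competitive equilibrium: 113.68 − 4Q = 16.1 + 0.25Q → Q* = 22.96, P* = 21.84.
At Q = 10: demand price = 113.68 − 4·10 = 73.68; supply price = 16.1 + 0.25·10 = 18.6.
ΔQ = 22.96 − 10 = 12.96; wedge = 73.68 − 18.6 = 55.08.
DWL = ½ × 12.96 × 55.08 = €356.92 thousand.

€356.92 thousand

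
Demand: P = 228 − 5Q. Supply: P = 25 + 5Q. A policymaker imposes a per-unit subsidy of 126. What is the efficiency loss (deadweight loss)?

Competitive equilibrium: 228 − 5Q = 25 + 5Q → Q* = 20.3, P* = 126.5.
The subsidy lowers effective supply by 126: P = 5Q − 101.
New quantity: 228 − 5Q = 5Q − 101 → Q' = 32.9.
Overproduction ΔQ = 32.9 − 20.3 = 12.6; wedge = subsidy = 126.
Deadweight loss = ½ × 12.6 × 126 = 793.80.

793.80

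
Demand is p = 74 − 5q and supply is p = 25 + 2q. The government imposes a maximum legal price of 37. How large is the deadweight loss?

3.50

Competitive equilibrium: 74 − 5q = 25 + 2q → q* = 7, p* = 39.
At the ceiling p = 37, quantity supplied = (37 − 25)/2 = 6.
Willingness to pay at q' = 6: 74 − 5·6 = 44.
Δq = 7 − 6 = 1; wedge = 44 − 37 = 7.
DWL = ½ × 1 × 7 = 3.50.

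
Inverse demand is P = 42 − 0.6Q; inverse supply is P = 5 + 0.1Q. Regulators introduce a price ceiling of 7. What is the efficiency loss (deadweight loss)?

377.86

Competitive equilibrium: 42 − 0.6Q = 5 + 0.1Q → Q* = 52.8571, P* = 10.2857.
At the ceiling P = 7, quantity supplied = (7 − 5)/0.1 = 20.
Willingness to pay at Q' = 20: 42 − 0.6·20 = 30.
ΔQ = 52.8571 − 20 = 32.8571; wedge = 30 − 7 = 23.
Deadweight loss = ½ × 32.8571 × 23 = 377.86.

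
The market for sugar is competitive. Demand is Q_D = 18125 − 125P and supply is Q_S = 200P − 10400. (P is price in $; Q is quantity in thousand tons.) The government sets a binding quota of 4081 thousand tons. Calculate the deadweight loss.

$61375.49 thousand

In inverse form: demand P = 145 − 0.008Q, supply P = 52 + 0.005Q.
Competitive equilibrium: 145 − 0.008Q = 52 + 0.005Q → Q* = 7153.8462, P* = 87.7692.
At Q = 4081: demand price = 145 − 0.008·4081 = 112.352; supply price = 52 + 0.005·4081 = 72.405.
ΔQ = 7153.8462 − 4081 = 3072.8462; wedge = 112.352 − 72.405 = 39.947.
Deadweight loss = ½ × 3072.8462 × 39.947 = $61375.49 thousand.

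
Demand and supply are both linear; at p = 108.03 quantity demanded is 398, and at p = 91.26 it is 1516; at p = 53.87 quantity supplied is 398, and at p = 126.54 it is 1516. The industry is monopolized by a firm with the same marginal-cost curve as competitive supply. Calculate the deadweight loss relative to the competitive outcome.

1152.42

Demand slope = (91.26 − 108.03)/(1516 − 398) = −0.015, so p = 114 − 0.015q.
Supply slope = (126.54 − 53.87)/(1516 − 398) = 0.065, so p = 28 + 0.065q.
Competitive equilibrium: 114 − 0.015q = 28 + 0.065q → q* = 1075, p* = 97.875.
Marginal revenue: MR = 114 − 0.03q. Set MR = MC: 114 − 0.03q = 28 + 0.065q → q_m = 905.26316.
Price p_m = 114 − 0.015·905.26316 = 100.42105; MC(q_m) = 28 + 0.065·905.26316 = 86.84211.
Competitive q* = 1075, so Δq = 169.73684; wedge = 100.42105 − 86.84211 = 13.57894.
Deadweight loss = ½ × 169.73684 × 13.57894 = 1152.42.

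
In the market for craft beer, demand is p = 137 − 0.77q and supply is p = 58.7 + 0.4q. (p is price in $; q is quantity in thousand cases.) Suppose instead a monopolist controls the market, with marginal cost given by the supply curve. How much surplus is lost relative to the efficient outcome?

$412.75 thousand

Competitive equilibrium: 137 − 0.77q = 58.7 + 0.4q → q* = 66.9231, p* = 85.4692.
Marginal revenue: MR = 137 − 1.54q. Set MR = MC: 137 − 1.54q = 58.7 + 0.4q → q_m = 40.3608.
Price p_m = 137 − 0.77·40.3608 = 105.9222; MC(q_m) = 58.7 + 0.4·40.3608 = 74.8443.
Competitive q* = 66.9231, so Δq = 26.5623; wedge = 105.9222 − 74.8443 = 31.0779.
Deadweight loss = ½ × 26.5623 × 31.0779 = $412.75 thousand.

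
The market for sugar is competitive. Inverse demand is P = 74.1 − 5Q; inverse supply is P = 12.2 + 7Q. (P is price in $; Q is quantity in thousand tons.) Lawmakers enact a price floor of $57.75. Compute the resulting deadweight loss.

$21.39 thousand

Competitive equilibrium: 74.1 − 5Q = 12.2 + 7Q → Q* = 5.1583, P* = 48.3083.
At the floor P = 57.75, quantity demanded = (74.1 − 57.75)/5 = 3.27.
Sellers' marginal cost at Q' = 3.27: 12.2 + 7·3.27 = 35.09.
ΔQ = 5.1583 − 3.27 = 1.8883; wedge = 57.75 − 35.09 = 22.66.
Deadweight loss = ½ × 1.8883 × 22.66 = $21.39 thousand.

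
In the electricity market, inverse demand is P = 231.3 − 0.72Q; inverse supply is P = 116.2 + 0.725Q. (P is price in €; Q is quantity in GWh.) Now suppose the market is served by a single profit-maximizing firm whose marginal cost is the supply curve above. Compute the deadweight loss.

€506.99

Competitive equilibrium: 231.3 − 0.72Q = 116.2 + 0.725Q → Q* = 79.654, P* = 173.9491.
Marginal revenue: MR = 231.3 − 1.44Q. Set MR = MC: 231.3 − 1.44Q = 116.2 + 0.725Q → Q_m = 53.164.
Price P_m = 231.3 − 0.72·53.164 = 193.0219; MC(Q_m) = 116.2 + 0.725·53.164 = 154.7439.
Competitive Q* = 79.654, so ΔQ = 26.49; wedge = 193.0219 − 154.7439 = 38.278.
DWL = ½ × 26.49 × 38.278 = €506.99.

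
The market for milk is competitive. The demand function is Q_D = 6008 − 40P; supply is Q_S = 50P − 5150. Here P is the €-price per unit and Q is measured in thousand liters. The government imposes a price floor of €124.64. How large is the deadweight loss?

€15.79 thousand

In inverse form: demand P = 150.2 − 0.025Q, supply P = 103 + 0.02Q.
Competitive equilibrium: 150.2 − 0.025Q = 103 + 0.02Q → Q* = 1048.8889, P* = 123.9778.
At the floor P = 124.64, quantity demanded = (150.2 − 124.64)/0.025 = 1022.4.
Sellers' marginal cost at Q' = 1022.4: 103 + 0.02·1022.4 = 123.448.
ΔQ = 1048.8889 − 1022.4 = 26.4889; wedge = 124.64 − 123.448 = 1.192.
Welfare loss = ½ × 26.4889 × 1.192 = €15.79 thousand.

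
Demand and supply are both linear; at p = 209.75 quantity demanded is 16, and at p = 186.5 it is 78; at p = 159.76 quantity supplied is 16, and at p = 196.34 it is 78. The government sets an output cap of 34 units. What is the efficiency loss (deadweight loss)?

551.33

Demand slope = (186.5 − 209.75)/(78 − 16) = −0.375, so p = 215.75 − 0.375q.
Supply slope = (196.34 − 159.76)/(78 − 16) = 0.59, so p = 150.32 + 0.59q.
Competitive equilibrium: 215.75 − 0.375q = 150.32 + 0.59q → q* = 67.8031, p* = 190.3238.
At q = 34: demand price = 215.75 − 0.375·34 = 203; supply price = 150.32 + 0.59·34 = 170.38.
Δq = 67.8031 − 34 = 33.8031; wedge = 203 − 170.38 = 32.62.
The triangle = ½ × 33.8031 × 32.62 = 551.33.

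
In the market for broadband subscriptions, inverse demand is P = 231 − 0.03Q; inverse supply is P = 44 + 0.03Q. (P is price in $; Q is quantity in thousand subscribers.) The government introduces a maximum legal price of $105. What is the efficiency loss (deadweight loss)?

Competitive equilibrium: 231 − 0.03Q = 44 + 0.03Q → Q* = 3116.66667, P* = 137.5.
At the ceiling P = 105, quantity supplied = (105 − 44)/0.03 = 2033.33333.
Willingness to pay at Q' = 2033.33333: 231 − 0.03·2033.33333 = 170.
ΔQ = 3116.66667 − 2033.33333 = 1083.33334; wedge = 170 − 105 = 65.
DWL = ½ × 1083.33334 × 65 = $35208.33 thousand.

$35208.33 thousand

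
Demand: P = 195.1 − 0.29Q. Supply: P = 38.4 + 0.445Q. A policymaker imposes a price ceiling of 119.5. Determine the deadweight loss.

Competitive equilibrium: 195.1 − 0.29Q = 38.4 + 0.445Q → Q* = 213.1973, P* = 133.2728.
At the ceiling P = 119.5, quantity supplied = (119.5 − 38.4)/0.445 = 182.2472.
Willingness to pay at Q' = 182.2472: 195.1 − 0.29·182.2472 = 142.2483.
ΔQ = 213.1973 − 182.2472 = 30.9501; wedge = 142.2483 − 119.5 = 22.7483.
The triangle = ½ × 30.9501 × 22.7483 = 352.03.

352.03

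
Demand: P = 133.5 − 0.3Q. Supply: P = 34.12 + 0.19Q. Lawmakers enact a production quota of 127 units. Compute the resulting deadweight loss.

1408.29

Competitive equilibrium: 133.5 − 0.3Q = 34.12 + 0.19Q → Q* = 202.8163, P* = 72.6551.
At Q = 127: demand price = 133.5 − 0.3·127 = 95.4; supply price = 34.12 + 0.19·127 = 58.25.
ΔQ = 202.8163 − 127 = 75.8163; wedge = 95.4 − 58.25 = 37.15.
DWL = ½ × 75.8163 × 37.15 = 1408.29.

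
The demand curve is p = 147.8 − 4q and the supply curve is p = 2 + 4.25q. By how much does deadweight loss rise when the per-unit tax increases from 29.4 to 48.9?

92.54

Competitive equilibrium: 147.8 − 4q = 2 + 4.25q → q* = 17.6727, p* = 77.1091.
For a per-unit tax t: Δq = t/8.25, so DWL = ½·t·(t/8.25) = t²/16.5.
At t = 29.4: DWL = 52.385. At t = 48.9: DWL = 144.922.
Increase = 144.922 − 52.385 = 92.54.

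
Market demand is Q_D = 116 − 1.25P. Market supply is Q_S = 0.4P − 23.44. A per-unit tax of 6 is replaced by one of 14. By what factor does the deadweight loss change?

5.444

In inverse form: demand P = 92.8 − 0.8Q, supply P = 58.6 + 2.5Q.
Competitive equilibrium: 92.8 − 0.8Q = 58.6 + 2.5Q → Q* = 10.3636, P* = 84.5091.
For a per-unit tax t: ΔQ = t/3.3, so DWL = ½·t·(t/3.3) = t²/6.6.
At t = 6: DWL = 5.455. At t = 14: DWL = 29.697.
Ratio = (14/6)² = 5.444.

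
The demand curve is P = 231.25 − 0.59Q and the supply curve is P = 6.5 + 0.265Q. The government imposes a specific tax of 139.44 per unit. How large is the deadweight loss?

11370.48

Competitive equilibrium: 231.25 − 0.59Q = 6.5 + 0.265Q → Q* = 262.8655, P* = 76.15936.
With the tax, the buyer price exceeds the seller price by 139.44: (231.25 − 0.59Q) − (6.5 + 0.265Q) = 139.44 → Q' = 99.77778.
ΔQ = 262.8655 − 99.77778 = 163.08772; the wedge equals the tax, 139.44.
Welfare loss = ½ × 163.08772 × 139.44 = 11370.48.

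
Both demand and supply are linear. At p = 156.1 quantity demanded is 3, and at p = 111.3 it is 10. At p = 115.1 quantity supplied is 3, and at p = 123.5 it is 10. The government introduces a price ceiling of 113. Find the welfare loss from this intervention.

Demand slope = (111.3 − 156.1)/(10 − 3) = −6.4, so p = 175.3 − 6.4q.
Supply slope = (123.5 − 115.1)/(10 − 3) = 1.2, so p = 111.5 + 1.2q.
Competitive equilibrium: 175.3 − 6.4q = 111.5 + 1.2q → q* = 8.3947, p* = 121.5737.
At the ceiling p = 113, quantity supplied = (113 − 111.5)/1.2 = 1.25.
Willingness to pay at q' = 1.25: 175.3 − 6.4·1.25 = 167.3.
Δq = 8.3947 − 1.25 = 7.1447; wedge = 167.3 − 113 = 54.3.
Deadweight loss = ½ × 7.1447 × 54.3 = 193.98.

193.98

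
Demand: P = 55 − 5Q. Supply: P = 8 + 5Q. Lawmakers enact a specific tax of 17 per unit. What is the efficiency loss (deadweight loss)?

Competitive equilibrium: 55 − 5Q = 8 + 5Q → Q* = 4.7, P* = 31.5.
With the tax, the buyer price exceeds the seller price by 17: (55 − 5Q) − (8 + 5Q) = 17 → Q' = 3.
ΔQ = 4.7 − 3 = 1.7; the wedge equals the tax, 17.
DWL = ½ × 1.7 × 17 = 14.45.

14.45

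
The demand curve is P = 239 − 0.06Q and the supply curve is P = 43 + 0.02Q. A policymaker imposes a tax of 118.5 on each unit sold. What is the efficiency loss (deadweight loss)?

Competitive equilibrium: 239 − 0.06Q = 43 + 0.02Q → Q* = 2450, P* = 92.
With the tax, the buyer price exceeds the seller price by 118.5: (239 − 0.06Q) − (43 + 0.02Q) = 118.5 → Q' = 968.75.
ΔQ = 2450 − 968.75 = 1481.25; the wedge equals the tax, 118.5.
DWL = ½ × 1481.25 × 118.5 = 87764.06.

87764.06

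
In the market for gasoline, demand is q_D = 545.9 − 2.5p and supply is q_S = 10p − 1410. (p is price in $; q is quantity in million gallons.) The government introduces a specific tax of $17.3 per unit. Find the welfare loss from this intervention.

In inverse form: demand p = 218.36 − 0.4q, supply p = 141 + 0.1q.
Competitive equilibrium: 218.36 − 0.4q = 141 + 0.1q → q* = 154.72, p* = 156.472.
With the tax, the buyer price exceeds the seller price by 17.3: (218.36 − 0.4q) − (141 + 0.1q) = 17.3 → q' = 120.12.
Δq = 154.72 − 120.12 = 34.6; the wedge equals the tax, 17.3.
Welfare loss = ½ × 34.6 × 17.3 = $299.29 million.

$299.29 million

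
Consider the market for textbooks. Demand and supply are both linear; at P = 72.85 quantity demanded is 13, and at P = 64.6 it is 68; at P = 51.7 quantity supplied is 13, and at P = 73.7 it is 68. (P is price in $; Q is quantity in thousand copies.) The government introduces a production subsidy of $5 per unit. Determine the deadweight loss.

$22.73 thousand

Demand slope = (64.6 − 72.85)/(68 − 13) = −0.15, so P = 74.8 − 0.15Q.
Supply slope = (73.7 − 51.7)/(68 − 13) = 0.4, so P = 46.5 + 0.4Q.
Competitive equilibrium: 74.8 − 0.15Q = 46.5 + 0.4Q → Q* = 51.4545, P* = 67.0818.
The subsidy lowers effective supply by 5: P = 41.5 + 0.4Q.
New quantity: 74.8 − 0.15Q = 41.5 + 0.4Q → Q' = 60.5455.
Overproduction ΔQ = 60.5455 − 51.4545 = 9.091; wedge = subsidy = 5.
The triangle = ½ × 9.091 × 5 = $22.73 thousand.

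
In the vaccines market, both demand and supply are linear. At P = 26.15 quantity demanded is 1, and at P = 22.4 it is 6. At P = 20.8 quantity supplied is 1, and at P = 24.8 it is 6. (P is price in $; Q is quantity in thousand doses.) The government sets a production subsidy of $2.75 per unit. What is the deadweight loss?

Demand slope = (22.4 − 26.15)/(6 − 1) = −0.75, so P = 26.9 − 0.75Q.
Supply slope = (24.8 − 20.8)/(6 − 1) = 0.8, so P = 20 + 0.8Q.
Competitive equilibrium: 26.9 − 0.75Q = 20 + 0.8Q → Q* = 4.4516, P* = 23.5613.
The subsidy lowers effective supply by 2.75: P = 17.25 + 0.8Q.
New quantity: 26.9 − 0.75Q = 17.25 + 0.8Q → Q' = 6.2258.
Overproduction ΔQ = 6.2258 − 4.4516 = 1.7742; wedge = subsidy = 2.75.
DWL = ½ × 1.7742 × 2.75 = $2.44 thousand.

$2.44 thousand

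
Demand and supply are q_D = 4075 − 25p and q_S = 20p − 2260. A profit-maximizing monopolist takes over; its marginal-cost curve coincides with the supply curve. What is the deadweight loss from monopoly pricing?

1314.92

In inverse form: demand p = 163 − 0.04q, supply p = 113 + 0.05q.
Competitive equilibrium: 163 − 0.04q = 113 + 0.05q → q* = 555.5556, p* = 140.7778.
Marginal revenue: MR = 163 − 0.08q. Set MR = MC: 163 − 0.08q = 113 + 0.05q → q_m = 384.6154.
Price p_m = 163 − 0.04·384.6154 = 147.6154; MC(q_m) = 113 + 0.05·384.6154 = 132.2308.
Competitive q* = 555.5556, so Δq = 170.9402; wedge = 147.6154 − 132.2308 = 15.3846.
The triangle = ½ × 170.9402 × 15.3846 = 1314.92.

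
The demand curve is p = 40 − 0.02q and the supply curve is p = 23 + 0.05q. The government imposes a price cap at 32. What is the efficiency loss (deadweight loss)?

Competitive equilibrium: 40 − 0.02q = 23 + 0.05q → q* = 242.8571, p* = 35.1429.
At the ceiling p = 32, quantity supplied = (32 − 23)/0.05 = 180.
Willingness to pay at q' = 180: 40 − 0.02·180 = 36.4.
Δq = 242.8571 − 180 = 62.8571; wedge = 36.4 − 32 = 4.4.
Deadweight loss = ½ × 62.8571 × 4.4 = 138.29.

138.29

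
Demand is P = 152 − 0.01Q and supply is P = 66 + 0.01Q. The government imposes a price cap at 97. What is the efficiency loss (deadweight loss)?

Competitive equilibrium: 152 − 0.01Q = 66 + 0.01Q → Q* = 4300, P* = 109.
At the ceiling P = 97, quantity supplied = (97 − 66)/0.01 = 3100.
Willingness to pay at Q' = 3100: 152 − 0.01·3100 = 121.
ΔQ = 4300 − 3100 = 1200; wedge = 121 − 97 = 24.
The triangle = ½ × 1200 × 24 = 14400.

14400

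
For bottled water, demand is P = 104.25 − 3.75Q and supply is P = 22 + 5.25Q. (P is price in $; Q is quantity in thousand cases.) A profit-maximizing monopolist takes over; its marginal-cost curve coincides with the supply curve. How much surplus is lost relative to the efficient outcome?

$32.51 thousand

Competitive equilibrium: 104.25 − 3.75Q = 22 + 5.25Q → Q* = 9.1389, P* = 69.9792.
Marginal revenue: MR = 104.25 − 7.5Q. Set MR = MC: 104.25 − 7.5Q = 22 + 5.25Q → Q_m = 6.451.
Price P_m = 104.25 − 3.75·6.451 = 80.0588; MC(Q_m) = 22 + 5.25·6.451 = 55.8678.
Competitive Q* = 9.1389, so ΔQ = 2.6879; wedge = 80.0588 − 55.8678 = 24.191.
DWL = ½ × 2.6879 × 24.191 = $32.51 thousand.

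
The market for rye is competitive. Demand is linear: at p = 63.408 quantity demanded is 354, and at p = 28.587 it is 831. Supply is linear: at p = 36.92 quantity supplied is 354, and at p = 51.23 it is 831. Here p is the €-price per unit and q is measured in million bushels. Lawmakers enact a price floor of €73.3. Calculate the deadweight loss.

Demand slope = (28.587 − 63.408)/(831 − 354) = −0.073, so p = 89.25 − 0.073q.
Supply slope = (51.23 − 36.92)/(831 − 354) = 0.03, so p = 26.3 + 0.03q.
Competitive equilibrium: 89.25 − 0.073q = 26.3 + 0.03q → q* = 611.16505, p* = 44.63495.
At the floor p = 73.3, quantity demanded = (89.25 − 73.3)/0.073 = 218.49315.
Sellers' marginal cost at q' = 218.49315: 26.3 + 0.03·218.49315 = 32.85479.
Δq = 611.16505 − 218.49315 = 392.6719; wedge = 73.3 − 32.85479 = 40.44521.
DWL = ½ × 392.6719 × 40.44521 = €7940.85 million.

€7940.85 million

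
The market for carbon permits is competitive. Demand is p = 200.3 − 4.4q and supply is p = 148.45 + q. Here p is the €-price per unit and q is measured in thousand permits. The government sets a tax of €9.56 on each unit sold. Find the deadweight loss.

Competitive equilibrium: 200.3 − 4.4q = 148.45 + q → q* = 9.6019, p* = 158.0519.
With the tax, the buyer price exceeds the seller price by 9.56: (200.3 − 4.4q) − (148.45 + q) = 9.56 → q' = 7.8315.
Δq = 9.6019 − 7.8315 = 1.7704; the wedge equals the tax, 9.56.
DWL = ½ × 1.7704 × 9.56 = €8.46 thousand.

€8.46 thousand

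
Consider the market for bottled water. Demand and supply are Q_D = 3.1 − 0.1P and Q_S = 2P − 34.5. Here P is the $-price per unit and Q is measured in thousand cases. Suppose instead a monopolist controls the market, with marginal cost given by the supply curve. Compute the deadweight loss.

In inverse form: demand P = 31 − 10Q, supply P = 17.25 + 0.5Q.
Competitive equilibrium: 31 − 10Q = 17.25 + 0.5Q → Q* = 1.3095, P* = 17.9048.
Marginal revenue: MR = 31 − 20Q. Set MR = MC: 31 − 20Q = 17.25 + 0.5Q → Q_m = 0.6707.
Price P_m = 31 − 10·0.6707 = 24.293; MC(Q_m) = 17.25 + 0.5·0.6707 = 17.5854.
Competitive Q* = 1.3095, so ΔQ = 0.6388; wedge = 24.293 − 17.5854 = 6.7076.
The triangle = ½ × 0.6388 × 6.7076 = $2.14 thousand.

$2.14 thousand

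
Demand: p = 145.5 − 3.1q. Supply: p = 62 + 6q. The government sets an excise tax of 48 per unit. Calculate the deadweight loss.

126.59

Competitive equilibrium: 145.5 − 3.1q = 62 + 6q → q* = 9.1758, p* = 117.0549.
With the tax, the buyer price exceeds the seller price by 48: (145.5 − 3.1q) − (62 + 6q) = 48 → q' = 3.9011.
Δq = 9.1758 − 3.9011 = 5.2747; the wedge equals the tax, 48.
Welfare loss = ½ × 5.2747 × 48 = 126.59.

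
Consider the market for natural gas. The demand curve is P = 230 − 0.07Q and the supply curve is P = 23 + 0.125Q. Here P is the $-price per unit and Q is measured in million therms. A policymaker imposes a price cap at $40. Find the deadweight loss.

$83520.59 million

Competitive equilibrium: 230 − 0.07Q = 23 + 0.125Q → Q* = 1061.5385, P* = 155.6923.
At the ceiling P = 40, quantity supplied = (40 − 23)/0.125 = 136.
Willingness to pay at Q' = 136: 230 − 0.07·136 = 220.48.
ΔQ = 1061.5385 − 136 = 925.5385; wedge = 220.48 − 40 = 180.48.
DWL = ½ × 925.5385 × 180.48 = $83520.59 million.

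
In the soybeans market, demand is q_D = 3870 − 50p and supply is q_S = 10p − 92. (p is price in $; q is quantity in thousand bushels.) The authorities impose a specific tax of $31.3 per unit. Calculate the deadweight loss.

$4082.04 thousand

In inverse form: demand p = 77.4 − 0.02q, supply p = 9.2 + 0.1q.
Competitive equilibrium: 77.4 − 0.02q = 9.2 + 0.1q → q* = 568.3333, p* = 66.0333.
With the tax, the buyer price exceeds the seller price by 31.3: (77.4 − 0.02q) − (9.2 + 0.1q) = 31.3 → q' = 307.5.
Δq = 568.3333 − 307.5 = 260.8333; the wedge equals the tax, 31.3.
Deadweight loss = ½ × 260.8333 × 31.3 = $4082.04 thousand.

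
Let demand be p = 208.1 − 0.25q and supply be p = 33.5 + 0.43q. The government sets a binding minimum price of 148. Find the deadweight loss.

Competitive equilibrium: 208.1 − 0.25q = 33.5 + 0.43q → q* = 256.7647, p* = 143.9088.
At the floor p = 148, quantity demanded = (208.1 − 148)/0.25 = 240.4.
Sellers' marginal cost at q' = 240.4: 33.5 + 0.43·240.4 = 136.872.
Δq = 256.7647 − 240.4 = 16.3647; wedge = 148 − 136.872 = 11.128.
Deadweight loss = ½ × 16.3647 × 11.128 = 91.05.

91.05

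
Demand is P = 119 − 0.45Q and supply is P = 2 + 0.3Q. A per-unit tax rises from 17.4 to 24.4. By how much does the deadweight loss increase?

Competitive equilibrium: 119 − 0.45Q = 2 + 0.3Q → Q* = 156, P* = 48.8.
For a per-unit tax t: ΔQ = t/0.75, so DWL = ½·t·(t/0.75) = t²/1.5.
At t = 17.4: DWL = 201.84. At t = 24.4: DWL = 396.907.
Increase = 396.907 − 201.84 = 195.07.

195.07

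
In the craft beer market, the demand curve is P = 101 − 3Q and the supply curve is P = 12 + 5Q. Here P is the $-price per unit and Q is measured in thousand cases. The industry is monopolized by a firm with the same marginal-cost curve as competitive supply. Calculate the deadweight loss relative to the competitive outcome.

Competitive equilibrium: 101 − 3Q = 12 + 5Q → Q* = 11.125, P* = 67.625.
Marginal revenue: MR = 101 − 6Q. Set MR = MC: 101 − 6Q = 12 + 5Q → Q_m = 8.0909.
Price P_m = 101 − 3·8.0909 = 76.7273; MC(Q_m) = 12 + 5·8.0909 = 52.4545.
Competitive Q* = 11.125, so ΔQ = 3.0341; wedge = 76.7273 − 52.4545 = 24.2728.
Deadweight loss = ½ × 3.0341 × 24.2728 = $36.82 thousand.

$36.82 thousand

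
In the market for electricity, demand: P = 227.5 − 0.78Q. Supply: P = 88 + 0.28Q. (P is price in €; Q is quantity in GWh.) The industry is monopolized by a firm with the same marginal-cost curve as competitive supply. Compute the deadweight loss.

Competitive equilibrium: 227.5 − 0.78Q = 88 + 0.28Q → Q* = 131.6038, P* = 124.8491.
Marginal revenue: MR = 227.5 − 1.56Q. Set MR = MC: 227.5 − 1.56Q = 88 + 0.28Q → Q_m = 75.8152.
Price P_m = 227.5 − 0.78·75.8152 = 168.3641; MC(Q_m) = 88 + 0.28·75.8152 = 109.2283.
Competitive Q* = 131.6038, so ΔQ = 55.7886; wedge = 168.3641 − 109.2283 = 59.1358.
Deadweight loss = ½ × 55.7886 × 59.1358 = €1649.55.

€1649.55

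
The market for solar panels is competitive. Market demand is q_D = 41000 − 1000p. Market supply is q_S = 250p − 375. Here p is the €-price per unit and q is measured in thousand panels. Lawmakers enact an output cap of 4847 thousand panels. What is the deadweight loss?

€23302.02 thousand

In inverse form: demand p = 41 − 0.001q, supply p = 1.5 + 0.004q.
Competitive equilibrium: 41 − 0.001q = 1.5 + 0.004q → q* = 7900, p* = 33.1.
At q = 4847: demand price = 41 − 0.001·4847 = 36.153; supply price = 1.5 + 0.004·4847 = 20.888.
Δq = 7900 − 4847 = 3053; wedge = 36.153 − 20.888 = 15.265.
DWL = ½ × 3053 × 15.265 = €23302.02 thousand.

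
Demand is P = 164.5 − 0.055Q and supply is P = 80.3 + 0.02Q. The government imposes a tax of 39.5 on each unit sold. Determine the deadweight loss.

10401.67

Competitive equilibrium: 164.5 − 0.055Q = 80.3 + 0.02Q → Q* = 1122.6667, P* = 102.7533.
With the tax, the buyer price exceeds the seller price by 39.5: (164.5 − 0.055Q) − (80.3 + 0.02Q) = 39.5 → Q' = 596.
ΔQ = 1122.6667 − 596 = 526.6667; the wedge equals the tax, 39.5.
The triangle = ½ × 526.6667 × 39.5 = 10401.67.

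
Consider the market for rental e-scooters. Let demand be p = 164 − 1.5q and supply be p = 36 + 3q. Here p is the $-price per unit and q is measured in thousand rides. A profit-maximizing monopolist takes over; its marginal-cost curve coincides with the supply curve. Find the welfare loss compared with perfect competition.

$113.78 thousand

Competitive equilibrium: 164 − 1.5q = 36 + 3q → q* = 28.4444, p* = 121.3333.
Marginal revenue: MR = 164 − 3q. Set MR = MC: 164 − 3q = 36 + 3q → q_m = 21.3333.
Price p_m = 164 − 1.5·21.3333 = 132.0001; MC(q_m) = 36 + 3·21.3333 = 99.9999.
Competitive q* = 28.4444, so Δq = 7.1111; wedge = 132.0001 − 99.9999 = 32.0002.
Welfare loss = ½ × 7.1111 × 32.0002 = $113.78 thousand.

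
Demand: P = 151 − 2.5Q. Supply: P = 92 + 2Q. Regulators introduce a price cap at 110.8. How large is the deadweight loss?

Competitive equilibrium: 151 − 2.5Q = 92 + 2Q → Q* = 13.1111, P* = 118.2222.
At the ceiling P = 110.8, quantity supplied = (110.8 − 92)/2 = 9.4.
Willingness to pay at Q' = 9.4: 151 − 2.5·9.4 = 127.5.
ΔQ = 13.1111 − 9.4 = 3.7111; wedge = 127.5 − 110.8 = 16.7.
The triangle = ½ × 3.7111 × 16.7 = 30.99.

30.99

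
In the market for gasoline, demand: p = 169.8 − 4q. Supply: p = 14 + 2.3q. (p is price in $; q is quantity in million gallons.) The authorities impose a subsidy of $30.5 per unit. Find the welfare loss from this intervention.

Competitive equilibrium: 169.8 − 4q = 14 + 2.3q → q* = 24.7302, p* = 70.8794.
The subsidy lowers effective supply by 30.5: p = 2.3q − 16.5.
New quantity: 169.8 − 4q = 2.3q − 16.5 → q' = 29.5714.
Overproduction Δq = 29.5714 − 24.7302 = 4.8412; wedge = subsidy = 30.5.
DWL = ½ × 4.8412 × 30.5 = $73.83 million.

$73.83 million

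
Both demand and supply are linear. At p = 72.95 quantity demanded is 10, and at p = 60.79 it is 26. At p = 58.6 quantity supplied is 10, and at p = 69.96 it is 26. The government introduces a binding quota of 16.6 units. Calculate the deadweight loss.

Demand slope = (60.79 − 72.95)/(26 − 10) = −0.76, so p = 80.55 − 0.76q.
Supply slope = (69.96 − 58.6)/(26 − 10) = 0.71, so p = 51.5 + 0.71q.
Competitive equilibrium: 80.55 − 0.76q = 51.5 + 0.71q → q* = 19.7619, p* = 65.531.
At q = 16.6: demand price = 80.55 − 0.76·16.6 = 67.934; supply price = 51.5 + 0.71·16.6 = 63.286.
Δq = 19.7619 − 16.6 = 3.1619; wedge = 67.934 − 63.286 = 4.648.
The triangle = ½ × 3.1619 × 4.648 = 7.35.

7.35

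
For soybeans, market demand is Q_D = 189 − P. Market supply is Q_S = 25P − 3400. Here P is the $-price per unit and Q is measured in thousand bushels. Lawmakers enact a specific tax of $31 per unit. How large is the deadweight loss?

In inverse form: demand P = 189 − Q, supply P = 136 + 0.04Q.
Competitive equilibrium: 189 − Q = 136 + 0.04Q → Q* = 50.9615, P* = 138.0385.
With the tax, the buyer price exceeds the seller price by 31: (189 − Q) − (136 + 0.04Q) = 31 → Q' = 21.1538.
ΔQ = 50.9615 − 21.1538 = 29.8077; the wedge equals the tax, 31.
Welfare loss = ½ × 29.8077 × 31 = $462.02 thousand.

$462.02 thousand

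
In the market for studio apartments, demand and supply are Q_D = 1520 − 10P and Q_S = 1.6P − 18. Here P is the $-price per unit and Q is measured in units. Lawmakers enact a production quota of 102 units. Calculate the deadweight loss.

In inverse form: demand P = 152 − 0.1Q, supply P = 11.25 + 0.625Q.
Competitive equilibrium: 152 − 0.1Q = 11.25 + 0.625Q → Q* = 194.1379, P* = 132.5862.
At Q = 102: demand price = 152 − 0.1·102 = 141.8; supply price = 11.25 + 0.625·102 = 75.
ΔQ = 194.1379 − 102 = 92.1379; wedge = 141.8 − 75 = 66.8.
The triangle = ½ × 92.1379 × 66.8 = $3077.41.

$3077.41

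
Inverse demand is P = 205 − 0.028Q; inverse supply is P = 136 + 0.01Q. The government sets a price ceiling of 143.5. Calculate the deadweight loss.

Competitive equilibrium: 205 − 0.028Q = 136 + 0.01Q → Q* = 1815.7895, P* = 154.1579.
At the ceiling P = 143.5, quantity supplied = (143.5 − 136)/0.01 = 750.
Willingness to pay at Q' = 750: 205 − 0.028·750 = 184.
ΔQ = 1815.7895 − 750 = 1065.7895; wedge = 184 − 143.5 = 40.5.
DWL = ½ × 1065.7895 × 40.5 = 21582.24.

21582.24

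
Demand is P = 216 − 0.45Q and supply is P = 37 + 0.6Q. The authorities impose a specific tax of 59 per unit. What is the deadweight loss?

Competitive equilibrium: 216 − 0.45Q = 37 + 0.6Q → Q* = 170.4762, P* = 139.2857.
With the tax, the buyer price exceeds the seller price by 59: (216 − 0.45Q) − (37 + 0.6Q) = 59 → Q' = 114.2857.
ΔQ = 170.4762 − 114.2857 = 56.1905; the wedge equals the tax, 59.
Welfare loss = ½ × 56.1905 × 59 = 1657.62.

1657.62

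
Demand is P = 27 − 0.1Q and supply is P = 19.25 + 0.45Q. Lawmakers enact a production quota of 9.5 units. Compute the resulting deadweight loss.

5.80

Competitive equilibrium: 27 − 0.1Q = 19.25 + 0.45Q → Q* = 14.0909, P* = 25.5909.
At Q = 9.5: demand price = 27 − 0.1·9.5 = 26.05; supply price = 19.25 + 0.45·9.5 = 23.525.
ΔQ = 14.0909 − 9.5 = 4.5909; wedge = 26.05 − 23.525 = 2.525.
Deadweight loss = ½ × 4.5909 × 2.525 = 5.80.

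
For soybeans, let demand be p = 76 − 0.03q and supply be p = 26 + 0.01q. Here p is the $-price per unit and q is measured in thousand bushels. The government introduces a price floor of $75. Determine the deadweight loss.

Competitive equilibrium: 76 − 0.03q = 26 + 0.01q → q* = 1250, p* = 38.5.
At the floor p = 75, quantity demanded = (76 − 75)/0.03 = 33.33333.
Sellers' marginal cost at q' = 33.33333: 26 + 0.01·33.33333 = 26.33333.
Δq = 1250 − 33.33333 = 1216.66667; wedge = 75 − 26.33333 = 48.66667.
Deadweight loss = ½ × 1216.66667 × 48.66667 = $29605.56 thousand.

$29605.56 thousand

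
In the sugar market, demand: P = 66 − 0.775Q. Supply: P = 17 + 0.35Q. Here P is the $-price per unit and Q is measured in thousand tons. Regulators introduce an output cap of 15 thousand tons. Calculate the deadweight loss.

$458.67 thousand

Competitive equilibrium: 66 − 0.775Q = 17 + 0.35Q → Q* = 43.5556, P* = 32.2444.
At Q = 15: demand price = 66 − 0.775·15 = 54.375; supply price = 17 + 0.35·15 = 22.25.
ΔQ = 43.5556 − 15 = 28.5556; wedge = 54.375 − 22.25 = 32.125.
Welfare loss = ½ × 28.5556 × 32.125 = $458.67 thousand.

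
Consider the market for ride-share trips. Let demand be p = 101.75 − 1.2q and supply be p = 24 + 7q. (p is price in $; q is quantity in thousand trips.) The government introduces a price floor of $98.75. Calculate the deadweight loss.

Competitive equilibrium: 101.75 − 1.2q = 24 + 7q → q* = 9.4817, p* = 90.372.
At the floor p = 98.75, quantity demanded = (101.75 − 98.75)/1.2 = 2.5.
Sellers' marginal cost at q' = 2.5: 24 + 7·2.5 = 41.5.
Δq = 9.4817 − 2.5 = 6.9817; wedge = 98.75 − 41.5 = 57.25.
Welfare loss = ½ × 6.9817 × 57.25 = $199.85 thousand.

$199.85 thousand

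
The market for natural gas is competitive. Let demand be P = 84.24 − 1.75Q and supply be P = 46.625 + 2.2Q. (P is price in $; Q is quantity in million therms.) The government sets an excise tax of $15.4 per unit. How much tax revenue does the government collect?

$86.61 million

Competitive equilibrium: 84.24 − 1.75Q = 46.625 + 2.2Q → Q* = 9.5228, P* = 67.5751.
With the tax, the buyer price exceeds the seller price by 15.4: (84.24 − 1.75Q) − (46.625 + 2.2Q) = 15.4 → Q' = 5.6241.
Tax revenue = 15.4 × 5.6241 = $86.61 million.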